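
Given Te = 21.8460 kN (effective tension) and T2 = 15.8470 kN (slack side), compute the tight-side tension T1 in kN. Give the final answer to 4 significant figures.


T1 = Te + T2 = 21.8460 + 15.8470
T1 = 37.69 kN


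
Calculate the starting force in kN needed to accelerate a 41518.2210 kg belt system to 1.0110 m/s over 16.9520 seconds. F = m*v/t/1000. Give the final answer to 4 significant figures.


F = 41518.2210 * 1.0110 / 16.9520 / 1000
F = 2.476 kN


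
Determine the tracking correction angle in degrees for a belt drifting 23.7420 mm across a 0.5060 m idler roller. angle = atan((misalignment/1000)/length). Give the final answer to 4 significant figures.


misalign_m = 23.7420 / 1000 = 0.023742 m
angle = atan(0.023742 / 0.5060)
angle = 2.686 deg


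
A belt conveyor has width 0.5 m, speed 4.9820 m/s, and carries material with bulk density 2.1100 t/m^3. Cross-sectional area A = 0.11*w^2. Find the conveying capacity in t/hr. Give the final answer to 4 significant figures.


A = 0.11 * 0.5^2 = 0.0275 m^2
C = 0.0275 * 4.9820 * 2.1100 * 3600
C = 1041 t/hr


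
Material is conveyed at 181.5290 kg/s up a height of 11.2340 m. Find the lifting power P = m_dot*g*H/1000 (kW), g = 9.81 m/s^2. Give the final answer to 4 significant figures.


P = 181.5290 * 9.81 * 11.2340 / 1000
P = 20.01 kW


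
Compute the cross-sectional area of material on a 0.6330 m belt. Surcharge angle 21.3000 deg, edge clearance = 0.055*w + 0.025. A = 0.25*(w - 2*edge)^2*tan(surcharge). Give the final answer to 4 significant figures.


edge = 0.055*0.6330 + 0.025 = 0.059815 m
ew = 0.6330 - 2*0.059815 = 0.51337 m
A = 0.25 * 0.51337^2 * tan(21.3000 deg)
A = 0.02569 m^2


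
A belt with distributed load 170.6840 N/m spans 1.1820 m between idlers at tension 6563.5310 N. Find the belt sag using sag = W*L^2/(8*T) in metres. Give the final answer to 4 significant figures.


sag = 170.6840 * 1.1820^2 / (8 * 6563.5310)
sag = 0.004542 m


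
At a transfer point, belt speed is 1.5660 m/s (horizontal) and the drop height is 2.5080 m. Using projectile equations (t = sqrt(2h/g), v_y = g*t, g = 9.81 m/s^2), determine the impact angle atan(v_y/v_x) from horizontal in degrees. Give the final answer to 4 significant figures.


t = sqrt(2*2.5080/9.81) = 0.715063 s
v_y = 9.81 * 0.715063 = 7.01477 m/s
angle = atan(7.01477 / 1.5660) = 77.42 deg


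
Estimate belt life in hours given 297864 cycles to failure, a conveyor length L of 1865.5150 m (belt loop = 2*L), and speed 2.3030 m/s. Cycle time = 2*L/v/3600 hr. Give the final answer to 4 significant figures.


cycle_time = 2 * 1865.5150 / 2.3030 / 3600 = 0.450021 hr
life = 297864 * 0.450021 = 134000 hours


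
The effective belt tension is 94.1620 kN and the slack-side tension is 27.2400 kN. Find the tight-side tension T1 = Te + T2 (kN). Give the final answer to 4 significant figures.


T1 = Te + T2 = 94.1620 + 27.2400
T1 = 121.4 kN


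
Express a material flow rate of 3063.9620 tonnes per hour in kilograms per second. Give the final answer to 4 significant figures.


m_dot = 3063.9620 * 1000 / 3600
m_dot = 851.1 kg/s


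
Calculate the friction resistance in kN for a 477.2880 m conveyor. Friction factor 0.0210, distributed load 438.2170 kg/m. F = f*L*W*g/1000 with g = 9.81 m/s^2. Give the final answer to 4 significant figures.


F = 0.0210 * 477.2880 * 438.2170 * 9.81 / 1000
F = 43.09 kN


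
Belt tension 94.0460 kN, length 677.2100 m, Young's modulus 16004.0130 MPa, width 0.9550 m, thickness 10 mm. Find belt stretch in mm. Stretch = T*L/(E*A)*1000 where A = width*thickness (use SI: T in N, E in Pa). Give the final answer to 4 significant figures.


A = 0.9550 * 0.01 = 0.00955 m^2
Stretch = 94.0460*1000 * 677.2100 / (16004.0130e6 * 0.00955) * 1000
Stretch = 416.7 mm


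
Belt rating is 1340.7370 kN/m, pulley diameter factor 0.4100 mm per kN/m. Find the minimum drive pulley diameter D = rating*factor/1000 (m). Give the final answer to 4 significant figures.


D = 1340.7370 * 0.4100 / 1000
D = 0.5497 m


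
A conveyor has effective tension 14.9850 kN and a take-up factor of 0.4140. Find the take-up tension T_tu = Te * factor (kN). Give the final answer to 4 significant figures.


T_tu = 14.9850 * 0.4140
T_tu = 6.204 kN


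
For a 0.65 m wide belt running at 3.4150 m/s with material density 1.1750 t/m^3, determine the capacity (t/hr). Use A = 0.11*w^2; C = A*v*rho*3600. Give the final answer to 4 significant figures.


A = 0.11 * 0.65^2 = 0.046475 m^2
C = 0.046475 * 3.4150 * 1.1750 * 3600
C = 671.4 t/hr


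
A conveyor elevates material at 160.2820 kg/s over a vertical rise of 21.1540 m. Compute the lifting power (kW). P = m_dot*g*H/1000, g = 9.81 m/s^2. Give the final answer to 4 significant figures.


P = 160.2820 * 9.81 * 21.1540 / 1000
P = 33.26 kW


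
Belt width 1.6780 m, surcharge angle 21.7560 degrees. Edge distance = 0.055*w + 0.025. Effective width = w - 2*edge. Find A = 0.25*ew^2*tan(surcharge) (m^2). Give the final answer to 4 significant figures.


edge = 0.055*1.6780 + 0.025 = 0.11729 m
ew = 1.6780 - 2*0.11729 = 1.44342 m
A = 0.25 * 1.44342^2 * tan(21.7560 deg)
A = 0.2079 m^2


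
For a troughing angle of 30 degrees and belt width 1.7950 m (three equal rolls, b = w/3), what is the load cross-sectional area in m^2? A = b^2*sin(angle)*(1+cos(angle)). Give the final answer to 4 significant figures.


b = 1.7950/3 = 0.598333 m
A = 0.598333^2 * sin(30 deg) * (1 + cos(30 deg))
A = 0.3340 m^2


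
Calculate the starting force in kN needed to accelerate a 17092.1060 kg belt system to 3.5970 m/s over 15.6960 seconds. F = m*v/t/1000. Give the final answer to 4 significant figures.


F = 17092.1060 * 3.5970 / 15.6960 / 1000
F = 3.917 kN


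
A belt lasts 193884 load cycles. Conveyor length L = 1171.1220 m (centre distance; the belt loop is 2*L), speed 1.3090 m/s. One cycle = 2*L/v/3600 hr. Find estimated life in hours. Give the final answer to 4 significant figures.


cycle_time = 2 * 1171.1220 / 1.3090 / 3600 = 0.497038 hr
life = 193884 * 0.497038 = 96370 hours


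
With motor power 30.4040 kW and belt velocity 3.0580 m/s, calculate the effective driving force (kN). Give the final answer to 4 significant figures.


Te = P / v = 30.4040 / 3.0580
Te = 9.942 kN


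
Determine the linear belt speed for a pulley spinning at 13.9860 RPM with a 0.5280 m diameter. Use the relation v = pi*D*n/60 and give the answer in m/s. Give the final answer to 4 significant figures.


v = pi * 0.5280 * 13.9860 / 60
v = 0.3867 m/s


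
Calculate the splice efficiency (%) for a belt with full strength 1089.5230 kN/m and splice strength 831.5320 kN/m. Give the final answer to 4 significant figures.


Eff = 831.5320 / 1089.5230 * 100
Eff = 76.32 %


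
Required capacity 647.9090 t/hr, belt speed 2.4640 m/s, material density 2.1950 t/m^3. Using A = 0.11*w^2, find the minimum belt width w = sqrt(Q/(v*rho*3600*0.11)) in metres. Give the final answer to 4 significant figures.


A_req = 647.9090 / (2.4640 * 2.1950 * 3600) = 0.0332764 m^2
w = sqrt(0.0332764 / 0.11)
w = 0.5500 m


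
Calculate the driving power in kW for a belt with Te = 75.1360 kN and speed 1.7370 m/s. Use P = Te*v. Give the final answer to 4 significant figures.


P = Te * v = 75.1360 * 1.7370
P = 130.5 kW


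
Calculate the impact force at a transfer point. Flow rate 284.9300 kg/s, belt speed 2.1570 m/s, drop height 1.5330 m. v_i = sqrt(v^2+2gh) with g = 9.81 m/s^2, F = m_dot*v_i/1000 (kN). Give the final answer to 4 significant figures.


v_i = sqrt(2.1570^2 + 2*9.81*1.5330) = 5.89323 m/s
F = 284.9300 * 5.89323 / 1000
F = 1.679 kN


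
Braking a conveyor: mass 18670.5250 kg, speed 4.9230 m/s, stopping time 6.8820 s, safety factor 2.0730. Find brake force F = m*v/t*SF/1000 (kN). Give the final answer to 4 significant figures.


F = 18670.5250 * 4.9230 / 6.8820 * 2.0730 / 1000
F = 27.69 kN


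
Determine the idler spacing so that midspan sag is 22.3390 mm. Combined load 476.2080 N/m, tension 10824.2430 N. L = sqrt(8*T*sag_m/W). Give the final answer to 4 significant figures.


sag = 22.3390/1000 = 0.022339 m
L = sqrt(8 * 10824.2430 * 0.022339 / 476.2080)
L = 2.015 m


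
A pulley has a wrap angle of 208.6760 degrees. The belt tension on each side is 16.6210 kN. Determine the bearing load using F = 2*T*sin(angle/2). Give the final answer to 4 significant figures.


F = 2 * 16.6210 * sin(208.6760/2 deg)
F = 32.21 kN


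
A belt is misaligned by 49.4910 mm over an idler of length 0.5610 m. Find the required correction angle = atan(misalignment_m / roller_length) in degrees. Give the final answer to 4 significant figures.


misalign_m = 49.4910 / 1000 = 0.049491 m
angle = atan(0.049491 / 0.5610)
angle = 5.042 deg


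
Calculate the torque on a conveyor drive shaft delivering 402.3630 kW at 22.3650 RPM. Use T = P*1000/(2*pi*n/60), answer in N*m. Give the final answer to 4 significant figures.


omega = 2*pi*22.3650/60 = 2.34206 rad/s
T = 402.3630*1000 / 2.34206
T = 171800 N*m


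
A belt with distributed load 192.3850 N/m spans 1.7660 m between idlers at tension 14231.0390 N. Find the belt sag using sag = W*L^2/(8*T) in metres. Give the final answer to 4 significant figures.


sag = 192.3850 * 1.7660^2 / (8 * 14231.0390)
sag = 0.005270 m


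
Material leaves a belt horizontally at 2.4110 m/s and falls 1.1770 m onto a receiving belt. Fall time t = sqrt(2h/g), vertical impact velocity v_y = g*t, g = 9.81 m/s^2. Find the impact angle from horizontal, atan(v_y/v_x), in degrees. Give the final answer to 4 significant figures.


t = sqrt(2*1.1770/9.81) = 0.489856 s
v_y = 9.81 * 0.489856 = 4.80549 m/s
angle = atan(4.80549 / 2.4110) = 63.36 deg


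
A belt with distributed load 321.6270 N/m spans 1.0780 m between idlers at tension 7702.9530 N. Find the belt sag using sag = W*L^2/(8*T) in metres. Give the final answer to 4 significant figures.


sag = 321.6270 * 1.0780^2 / (8 * 7702.9530)
sag = 0.006065 m


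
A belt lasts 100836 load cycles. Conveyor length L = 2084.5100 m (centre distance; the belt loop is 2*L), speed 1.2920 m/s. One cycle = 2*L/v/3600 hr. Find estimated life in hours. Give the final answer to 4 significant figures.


cycle_time = 2 * 2084.5100 / 1.2920 / 3600 = 0.896332 hr
life = 100836 * 0.896332 = 90380 hours


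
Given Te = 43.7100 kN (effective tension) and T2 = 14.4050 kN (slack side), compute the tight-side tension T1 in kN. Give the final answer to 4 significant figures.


T1 = Te + T2 = 43.7100 + 14.4050
T1 = 58.12 kN


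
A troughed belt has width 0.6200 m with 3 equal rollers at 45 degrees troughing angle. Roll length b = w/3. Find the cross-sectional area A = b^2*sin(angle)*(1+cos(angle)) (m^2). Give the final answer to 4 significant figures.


b = 0.6200/3 = 0.206667 m
A = 0.206667^2 * sin(45 deg) * (1 + cos(45 deg))
A = 0.05156 m^2


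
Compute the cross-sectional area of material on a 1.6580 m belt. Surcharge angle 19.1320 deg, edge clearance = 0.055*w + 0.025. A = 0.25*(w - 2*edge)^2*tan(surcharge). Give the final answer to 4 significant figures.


edge = 0.055*1.6580 + 0.025 = 0.11619 m
ew = 1.6580 - 2*0.11619 = 1.42562 m
A = 0.25 * 1.42562^2 * tan(19.1320 deg)
A = 0.1763 m^2


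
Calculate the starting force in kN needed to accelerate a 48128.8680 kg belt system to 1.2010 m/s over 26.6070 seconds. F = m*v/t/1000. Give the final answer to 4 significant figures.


F = 48128.8680 * 1.2010 / 26.6070 / 1000
F = 2.172 kN


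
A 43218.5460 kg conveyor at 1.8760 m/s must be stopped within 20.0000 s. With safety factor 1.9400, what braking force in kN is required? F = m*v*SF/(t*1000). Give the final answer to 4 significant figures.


F = 43218.5460 * 1.8760 / 20.0000 * 1.9400 / 1000
F = 7.865 kN


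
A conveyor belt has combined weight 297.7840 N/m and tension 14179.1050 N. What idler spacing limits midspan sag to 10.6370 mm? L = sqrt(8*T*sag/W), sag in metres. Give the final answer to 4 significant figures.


sag = 10.6370/1000 = 0.010637 m
L = sqrt(8 * 14179.1050 * 0.010637 / 297.7840)
L = 2.013 m


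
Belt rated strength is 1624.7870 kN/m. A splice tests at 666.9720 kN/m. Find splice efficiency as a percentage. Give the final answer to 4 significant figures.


Eff = 666.9720 / 1624.7870 * 100
Eff = 41.05 %


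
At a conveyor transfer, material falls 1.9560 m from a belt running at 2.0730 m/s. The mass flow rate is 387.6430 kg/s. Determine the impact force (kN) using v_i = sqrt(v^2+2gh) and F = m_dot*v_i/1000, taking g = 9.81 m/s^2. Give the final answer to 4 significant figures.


v_i = sqrt(2.0730^2 + 2*9.81*1.9560) = 6.53254 m/s
F = 387.6430 * 6.53254 / 1000
F = 2.532 kN


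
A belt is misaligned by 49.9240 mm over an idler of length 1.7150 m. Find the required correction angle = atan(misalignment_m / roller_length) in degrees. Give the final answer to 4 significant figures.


misalign_m = 49.9240 / 1000 = 0.049924 m
angle = atan(0.049924 / 1.7150)
angle = 1.667 deg


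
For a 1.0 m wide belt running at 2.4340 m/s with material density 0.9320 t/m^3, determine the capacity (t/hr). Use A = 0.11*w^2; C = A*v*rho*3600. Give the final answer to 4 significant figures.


A = 0.11 * 1.0^2 = 0.11 m^2
C = 0.11 * 2.4340 * 0.9320 * 3600
C = 898.3 t/hr


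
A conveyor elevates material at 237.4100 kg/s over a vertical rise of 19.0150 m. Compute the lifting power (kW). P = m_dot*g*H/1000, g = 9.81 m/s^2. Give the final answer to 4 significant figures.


P = 237.4100 * 9.81 * 19.0150 / 1000
P = 44.29 kW


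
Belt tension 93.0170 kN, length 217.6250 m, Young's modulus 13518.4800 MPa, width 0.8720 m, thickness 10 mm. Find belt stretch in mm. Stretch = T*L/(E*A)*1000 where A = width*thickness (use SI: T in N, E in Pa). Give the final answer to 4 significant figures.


A = 0.8720 * 0.01 = 0.00872 m^2
Stretch = 93.0170*1000 * 217.6250 / (13518.4800e6 * 0.00872) * 1000
Stretch = 171.7 mm


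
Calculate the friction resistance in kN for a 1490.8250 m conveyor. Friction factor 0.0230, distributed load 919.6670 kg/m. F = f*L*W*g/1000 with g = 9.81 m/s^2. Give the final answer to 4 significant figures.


F = 0.0230 * 1490.8250 * 919.6670 * 9.81 / 1000
F = 309.4 kN


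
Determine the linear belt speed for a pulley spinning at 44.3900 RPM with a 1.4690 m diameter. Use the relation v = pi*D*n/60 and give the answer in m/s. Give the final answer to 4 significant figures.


v = pi * 1.4690 * 44.3900 / 60
v = 3.414 m/s


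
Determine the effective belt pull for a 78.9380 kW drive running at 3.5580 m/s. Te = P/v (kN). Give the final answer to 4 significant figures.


Te = P / v = 78.9380 / 3.5580
Te = 22.19 kN


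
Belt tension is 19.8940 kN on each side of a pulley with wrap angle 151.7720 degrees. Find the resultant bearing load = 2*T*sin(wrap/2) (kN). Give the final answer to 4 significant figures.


F = 2 * 19.8940 * sin(151.7720/2 deg)
F = 38.59 kN


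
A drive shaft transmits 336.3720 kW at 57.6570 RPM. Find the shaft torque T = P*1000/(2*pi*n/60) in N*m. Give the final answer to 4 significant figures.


omega = 2*pi*57.6570/60 = 6.03783 rad/s
T = 336.3720*1000 / 6.03783
T = 55710 N*m


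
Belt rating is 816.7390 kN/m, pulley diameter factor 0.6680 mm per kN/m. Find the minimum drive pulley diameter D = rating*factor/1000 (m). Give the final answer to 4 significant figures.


D = 816.7390 * 0.6680 / 1000
D = 0.5456 m


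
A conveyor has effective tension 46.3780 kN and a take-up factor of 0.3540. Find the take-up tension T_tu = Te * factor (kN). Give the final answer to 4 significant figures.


T_tu = 46.3780 * 0.3540
T_tu = 16.42 kN


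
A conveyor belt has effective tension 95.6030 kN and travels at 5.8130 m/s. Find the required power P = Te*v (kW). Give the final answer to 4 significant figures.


P = Te * v = 95.6030 * 5.8130
P = 555.7 kW


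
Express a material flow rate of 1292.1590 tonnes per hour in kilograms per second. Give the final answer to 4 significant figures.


m_dot = 1292.1590 * 1000 / 3600
m_dot = 358.9 kg/s


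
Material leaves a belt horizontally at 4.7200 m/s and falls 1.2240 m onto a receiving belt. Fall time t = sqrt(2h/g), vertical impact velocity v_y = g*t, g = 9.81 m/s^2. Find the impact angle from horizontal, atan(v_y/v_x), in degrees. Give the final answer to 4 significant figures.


t = sqrt(2*1.2240/9.81) = 0.499541 s
v_y = 9.81 * 0.499541 = 4.9005 m/s
angle = atan(4.9005 / 4.7200) = 46.07 deg


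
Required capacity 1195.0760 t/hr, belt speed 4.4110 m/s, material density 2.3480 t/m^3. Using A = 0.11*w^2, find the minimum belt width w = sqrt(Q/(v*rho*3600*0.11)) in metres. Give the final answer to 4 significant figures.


A_req = 1195.0760 / (4.4110 * 2.3480 * 3600) = 0.0320522 m^2
w = sqrt(0.0320522 / 0.11)
w = 0.5398 m


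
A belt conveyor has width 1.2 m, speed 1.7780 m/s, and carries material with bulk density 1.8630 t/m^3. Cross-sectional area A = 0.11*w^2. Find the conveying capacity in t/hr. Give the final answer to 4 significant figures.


A = 0.11 * 1.2^2 = 0.1584 m^2
C = 0.1584 * 1.7780 * 1.8630 * 3600
C = 1889 t/hr


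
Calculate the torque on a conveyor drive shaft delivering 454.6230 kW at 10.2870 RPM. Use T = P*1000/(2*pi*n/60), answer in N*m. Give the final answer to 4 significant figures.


omega = 2*pi*10.2870/60 = 1.07725 rad/s
T = 454.6230*1000 / 1.07725
T = 422000 N*m


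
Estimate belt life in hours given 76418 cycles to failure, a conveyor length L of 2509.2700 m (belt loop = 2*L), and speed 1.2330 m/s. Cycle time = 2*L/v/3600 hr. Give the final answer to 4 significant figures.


cycle_time = 2 * 2509.2700 / 1.2330 / 3600 = 1.13061 hr
life = 76418 * 1.13061 = 86400 hours


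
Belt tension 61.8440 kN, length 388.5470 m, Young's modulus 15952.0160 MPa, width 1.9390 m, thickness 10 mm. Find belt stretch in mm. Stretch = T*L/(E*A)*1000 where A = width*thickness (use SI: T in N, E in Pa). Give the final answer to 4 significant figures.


A = 1.9390 * 0.01 = 0.01939 m^2
Stretch = 61.8440*1000 * 388.5470 / (15952.0160e6 * 0.01939) * 1000
Stretch = 77.69 mm


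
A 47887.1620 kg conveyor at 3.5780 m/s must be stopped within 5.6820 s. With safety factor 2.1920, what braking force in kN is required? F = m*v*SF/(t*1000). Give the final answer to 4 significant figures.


F = 47887.1620 * 3.5780 / 5.6820 * 2.1920 / 1000
F = 66.10 kN


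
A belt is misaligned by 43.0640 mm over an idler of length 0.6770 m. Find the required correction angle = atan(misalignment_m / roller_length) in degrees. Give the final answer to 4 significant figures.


misalign_m = 43.0640 / 1000 = 0.043064 m
angle = atan(0.043064 / 0.6770)
angle = 3.640 deg


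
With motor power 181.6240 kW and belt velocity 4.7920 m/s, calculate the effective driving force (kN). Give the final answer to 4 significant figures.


Te = P / v = 181.6240 / 4.7920
Te = 37.90 kN


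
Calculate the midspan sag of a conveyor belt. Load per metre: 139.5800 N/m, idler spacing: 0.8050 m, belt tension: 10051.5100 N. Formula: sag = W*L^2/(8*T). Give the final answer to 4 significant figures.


sag = 139.5800 * 0.8050^2 / (8 * 10051.5100)
sag = 0.001125 m


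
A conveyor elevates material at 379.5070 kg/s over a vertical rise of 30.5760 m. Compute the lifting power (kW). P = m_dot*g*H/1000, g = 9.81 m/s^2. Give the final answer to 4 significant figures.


P = 379.5070 * 9.81 * 30.5760 / 1000
P = 113.8 kW


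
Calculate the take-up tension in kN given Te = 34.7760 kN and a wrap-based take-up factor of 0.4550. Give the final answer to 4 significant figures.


T_tu = 34.7760 * 0.4550
T_tu = 15.82 kN


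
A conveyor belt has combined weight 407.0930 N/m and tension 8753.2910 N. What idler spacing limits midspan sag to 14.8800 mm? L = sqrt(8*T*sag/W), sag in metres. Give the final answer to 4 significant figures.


sag = 14.8800/1000 = 0.014880 m
L = sqrt(8 * 8753.2910 * 0.014880 / 407.0930)
L = 1.600 m


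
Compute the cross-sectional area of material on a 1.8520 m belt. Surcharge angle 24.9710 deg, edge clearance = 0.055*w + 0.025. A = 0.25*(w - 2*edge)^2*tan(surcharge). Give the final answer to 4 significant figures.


edge = 0.055*1.8520 + 0.025 = 0.12686 m
ew = 1.8520 - 2*0.12686 = 1.59828 m
A = 0.25 * 1.59828^2 * tan(24.9710 deg)
A = 0.2974 m^2


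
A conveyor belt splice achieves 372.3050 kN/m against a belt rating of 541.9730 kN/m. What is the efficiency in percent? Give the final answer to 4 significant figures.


Eff = 372.3050 / 541.9730 * 100
Eff = 68.69 %


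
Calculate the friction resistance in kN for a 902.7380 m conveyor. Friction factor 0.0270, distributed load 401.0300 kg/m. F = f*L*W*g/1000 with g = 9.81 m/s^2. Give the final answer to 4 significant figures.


F = 0.0270 * 902.7380 * 401.0300 * 9.81 / 1000
F = 95.89 kN


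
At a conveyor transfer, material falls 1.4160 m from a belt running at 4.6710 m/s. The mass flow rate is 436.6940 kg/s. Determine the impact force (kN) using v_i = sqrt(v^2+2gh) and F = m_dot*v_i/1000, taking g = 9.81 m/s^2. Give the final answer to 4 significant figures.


v_i = sqrt(4.6710^2 + 2*9.81*1.4160) = 7.04274 m/s
F = 436.6940 * 7.04274 / 1000
F = 3.076 kN


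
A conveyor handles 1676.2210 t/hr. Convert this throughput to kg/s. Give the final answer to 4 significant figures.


m_dot = 1676.2210 * 1000 / 3600
m_dot = 465.6 kg/s


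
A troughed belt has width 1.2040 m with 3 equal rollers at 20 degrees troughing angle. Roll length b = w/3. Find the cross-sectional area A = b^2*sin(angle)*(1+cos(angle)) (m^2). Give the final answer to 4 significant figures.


b = 1.2040/3 = 0.401333 m
A = 0.401333^2 * sin(20 deg) * (1 + cos(20 deg))
A = 0.1069 m^2


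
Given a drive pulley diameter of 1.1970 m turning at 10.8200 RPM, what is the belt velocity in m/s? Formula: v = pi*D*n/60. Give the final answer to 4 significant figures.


v = pi * 1.1970 * 10.8200 / 60
v = 0.6781 m/s


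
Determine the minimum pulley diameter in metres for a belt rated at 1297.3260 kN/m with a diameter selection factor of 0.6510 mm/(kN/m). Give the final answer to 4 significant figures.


D = 1297.3260 * 0.6510 / 1000
D = 0.8446 m


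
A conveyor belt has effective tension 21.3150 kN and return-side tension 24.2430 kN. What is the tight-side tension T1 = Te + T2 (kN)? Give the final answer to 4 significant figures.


T1 = Te + T2 = 21.3150 + 24.2430
T1 = 45.56 kN


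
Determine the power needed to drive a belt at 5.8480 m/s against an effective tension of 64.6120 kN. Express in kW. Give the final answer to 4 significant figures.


P = Te * v = 64.6120 * 5.8480
P = 377.9 kW


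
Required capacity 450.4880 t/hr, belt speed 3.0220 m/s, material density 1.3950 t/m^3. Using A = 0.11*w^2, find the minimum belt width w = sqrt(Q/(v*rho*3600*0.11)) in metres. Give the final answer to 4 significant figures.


A_req = 450.4880 / (3.0220 * 1.3950 * 3600) = 0.0296833 m^2
w = sqrt(0.0296833 / 0.11)
w = 0.5195 m


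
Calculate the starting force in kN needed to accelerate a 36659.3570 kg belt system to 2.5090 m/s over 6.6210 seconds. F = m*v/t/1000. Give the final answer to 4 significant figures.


F = 36659.3570 * 2.5090 / 6.6210 / 1000
F = 13.89 kN


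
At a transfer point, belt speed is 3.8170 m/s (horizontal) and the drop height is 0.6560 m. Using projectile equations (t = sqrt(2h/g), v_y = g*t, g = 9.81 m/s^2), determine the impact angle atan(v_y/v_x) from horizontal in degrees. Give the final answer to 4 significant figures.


t = sqrt(2*0.6560/9.81) = 0.365706 s
v_y = 9.81 * 0.365706 = 3.58758 m/s
angle = atan(3.58758 / 3.8170) = 43.23 deg


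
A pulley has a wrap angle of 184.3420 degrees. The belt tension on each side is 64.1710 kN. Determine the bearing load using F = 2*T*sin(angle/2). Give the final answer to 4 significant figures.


F = 2 * 64.1710 * sin(184.3420/2 deg)
F = 128.2 kN


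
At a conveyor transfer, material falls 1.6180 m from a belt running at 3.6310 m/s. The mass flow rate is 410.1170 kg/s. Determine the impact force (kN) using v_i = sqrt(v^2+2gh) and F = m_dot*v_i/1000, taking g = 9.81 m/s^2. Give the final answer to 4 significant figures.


v_i = sqrt(3.6310^2 + 2*9.81*1.6180) = 6.70293 m/s
F = 410.1170 * 6.70293 / 1000
F = 2.749 kN


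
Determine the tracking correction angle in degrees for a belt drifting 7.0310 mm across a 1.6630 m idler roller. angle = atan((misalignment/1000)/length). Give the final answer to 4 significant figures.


misalign_m = 7.0310 / 1000 = 0.007031 m
angle = atan(0.007031 / 1.6630)
angle = 0.2422 deg


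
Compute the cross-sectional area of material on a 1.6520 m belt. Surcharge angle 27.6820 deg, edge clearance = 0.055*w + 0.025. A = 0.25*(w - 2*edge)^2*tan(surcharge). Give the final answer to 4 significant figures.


edge = 0.055*1.6520 + 0.025 = 0.11586 m
ew = 1.6520 - 2*0.11586 = 1.42028 m
A = 0.25 * 1.42028^2 * tan(27.6820 deg)
A = 0.2646 m^2


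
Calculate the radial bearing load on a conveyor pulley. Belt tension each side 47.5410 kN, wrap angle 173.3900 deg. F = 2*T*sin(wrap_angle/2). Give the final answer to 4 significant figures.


F = 2 * 47.5410 * sin(173.3900/2 deg)
F = 94.92 kN


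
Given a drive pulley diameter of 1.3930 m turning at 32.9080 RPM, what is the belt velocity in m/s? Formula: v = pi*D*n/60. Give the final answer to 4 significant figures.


v = pi * 1.3930 * 32.9080 / 60
v = 2.400 m/s


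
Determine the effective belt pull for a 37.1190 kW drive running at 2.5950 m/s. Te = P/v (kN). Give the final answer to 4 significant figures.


Te = P / v = 37.1190 / 2.5950
Te = 14.30 kN


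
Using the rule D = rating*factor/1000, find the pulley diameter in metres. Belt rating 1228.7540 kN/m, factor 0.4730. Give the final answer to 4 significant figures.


D = 1228.7540 * 0.4730 / 1000
D = 0.5812 m


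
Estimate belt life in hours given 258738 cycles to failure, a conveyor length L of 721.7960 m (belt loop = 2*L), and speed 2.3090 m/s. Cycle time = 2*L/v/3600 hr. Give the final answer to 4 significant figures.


cycle_time = 2 * 721.7960 / 2.3090 / 3600 = 0.173667 hr
life = 258738 * 0.173667 = 44930 hours


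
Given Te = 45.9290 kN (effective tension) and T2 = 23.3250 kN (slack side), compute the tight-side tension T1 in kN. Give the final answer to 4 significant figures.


T1 = Te + T2 = 45.9290 + 23.3250
T1 = 69.25 kN


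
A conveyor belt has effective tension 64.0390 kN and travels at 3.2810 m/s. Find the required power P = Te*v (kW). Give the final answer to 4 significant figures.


P = Te * v = 64.0390 * 3.2810
P = 210.1 kW


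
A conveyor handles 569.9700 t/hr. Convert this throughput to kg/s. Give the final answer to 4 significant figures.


m_dot = 569.9700 * 1000 / 3600
m_dot = 158.3 kg/s


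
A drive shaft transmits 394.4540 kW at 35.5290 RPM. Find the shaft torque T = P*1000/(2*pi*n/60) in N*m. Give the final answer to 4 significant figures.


omega = 2*pi*35.5290/60 = 3.72059 rad/s
T = 394.4540*1000 / 3.72059
T = 106000 N*m


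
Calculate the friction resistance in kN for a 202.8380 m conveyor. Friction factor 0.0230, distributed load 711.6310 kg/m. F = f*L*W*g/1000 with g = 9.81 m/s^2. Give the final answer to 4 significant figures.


F = 0.0230 * 202.8380 * 711.6310 * 9.81 / 1000
F = 32.57 kN


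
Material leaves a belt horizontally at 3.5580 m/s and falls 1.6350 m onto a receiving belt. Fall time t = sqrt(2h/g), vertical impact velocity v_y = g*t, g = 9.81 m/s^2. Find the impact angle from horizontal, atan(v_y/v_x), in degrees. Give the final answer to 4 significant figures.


t = sqrt(2*1.6350/9.81) = 0.57735 s
v_y = 9.81 * 0.57735 = 5.6638 m/s
angle = atan(5.6638 / 3.5580) = 57.86 deg


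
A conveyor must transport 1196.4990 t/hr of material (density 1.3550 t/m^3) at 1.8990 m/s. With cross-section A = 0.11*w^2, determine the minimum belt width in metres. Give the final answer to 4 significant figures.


A_req = 1196.4990 / (1.8990 * 1.3550 * 3600) = 0.129165 m^2
w = sqrt(0.129165 / 0.11)
w = 1.084 m


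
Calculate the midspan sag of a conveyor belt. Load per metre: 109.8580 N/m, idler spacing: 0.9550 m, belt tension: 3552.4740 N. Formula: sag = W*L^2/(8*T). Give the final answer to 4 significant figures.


sag = 109.8580 * 0.9550^2 / (8 * 3552.4740)
sag = 0.003525 m


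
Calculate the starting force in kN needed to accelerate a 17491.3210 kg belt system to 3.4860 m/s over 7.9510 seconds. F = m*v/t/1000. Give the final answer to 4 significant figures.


F = 17491.3210 * 3.4860 / 7.9510 / 1000
F = 7.669 kN


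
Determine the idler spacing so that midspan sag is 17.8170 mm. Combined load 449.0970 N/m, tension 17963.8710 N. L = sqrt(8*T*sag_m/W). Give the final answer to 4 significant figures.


sag = 17.8170/1000 = 0.017817 m
L = sqrt(8 * 17963.8710 * 0.017817 / 449.0970)
L = 2.388 m


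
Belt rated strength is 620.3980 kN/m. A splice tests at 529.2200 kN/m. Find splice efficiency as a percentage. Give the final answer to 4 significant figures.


Eff = 529.2200 / 620.3980 * 100
Eff = 85.30 %


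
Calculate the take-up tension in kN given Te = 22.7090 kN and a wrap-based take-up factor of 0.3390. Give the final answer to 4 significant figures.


T_tu = 22.7090 * 0.3390
T_tu = 7.698 kN


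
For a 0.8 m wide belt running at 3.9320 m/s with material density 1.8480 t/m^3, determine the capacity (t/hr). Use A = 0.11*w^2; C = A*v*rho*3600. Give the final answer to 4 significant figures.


A = 0.11 * 0.8^2 = 0.0704 m^2
C = 0.0704 * 3.9320 * 1.8480 * 3600
C = 1842 t/hr


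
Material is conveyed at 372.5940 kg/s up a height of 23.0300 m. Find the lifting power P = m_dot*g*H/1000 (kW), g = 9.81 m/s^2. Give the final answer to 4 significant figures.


P = 372.5940 * 9.81 * 23.0300 / 1000
P = 84.18 kW


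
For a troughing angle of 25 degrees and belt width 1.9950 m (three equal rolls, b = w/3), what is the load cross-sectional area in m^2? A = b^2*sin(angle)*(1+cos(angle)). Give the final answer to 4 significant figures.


b = 1.9950/3 = 0.665 m
A = 0.665^2 * sin(25 deg) * (1 + cos(25 deg))
A = 0.3563 m^2


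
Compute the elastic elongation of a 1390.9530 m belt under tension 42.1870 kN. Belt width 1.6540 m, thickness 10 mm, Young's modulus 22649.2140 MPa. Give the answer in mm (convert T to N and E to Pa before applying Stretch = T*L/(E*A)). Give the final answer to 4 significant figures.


A = 1.6540 * 0.01 = 0.01654 m^2
Stretch = 42.1870*1000 * 1390.9530 / (22649.2140e6 * 0.01654) * 1000
Stretch = 156.6 mm


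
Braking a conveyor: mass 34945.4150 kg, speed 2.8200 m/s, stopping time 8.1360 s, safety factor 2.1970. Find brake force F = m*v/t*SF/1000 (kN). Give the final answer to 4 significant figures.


F = 34945.4150 * 2.8200 / 8.1360 * 2.1970 / 1000
F = 26.61 kN


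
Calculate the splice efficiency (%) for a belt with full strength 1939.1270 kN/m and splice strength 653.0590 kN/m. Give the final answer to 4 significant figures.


Eff = 653.0590 / 1939.1270 * 100
Eff = 33.68 %


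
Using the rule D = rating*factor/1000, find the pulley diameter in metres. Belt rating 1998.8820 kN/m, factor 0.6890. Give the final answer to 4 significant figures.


D = 1998.8820 * 0.6890 / 1000
D = 1.377 m


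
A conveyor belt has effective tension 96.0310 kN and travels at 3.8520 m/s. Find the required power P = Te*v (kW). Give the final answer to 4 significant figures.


P = Te * v = 96.0310 * 3.8520
P = 369.9 kW


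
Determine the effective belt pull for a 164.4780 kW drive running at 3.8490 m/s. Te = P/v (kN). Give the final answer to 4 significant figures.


Te = P / v = 164.4780 / 3.8490
Te = 42.73 kN


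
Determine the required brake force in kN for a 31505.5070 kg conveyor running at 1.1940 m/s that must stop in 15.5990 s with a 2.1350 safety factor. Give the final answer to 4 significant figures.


F = 31505.5070 * 1.1940 / 15.5990 * 2.1350 / 1000
F = 5.149 kN


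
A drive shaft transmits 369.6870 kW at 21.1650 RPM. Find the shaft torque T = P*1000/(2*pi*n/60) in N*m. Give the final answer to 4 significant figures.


omega = 2*pi*21.1650/60 = 2.21639 rad/s
T = 369.6870*1000 / 2.21639
T = 166800 N*m


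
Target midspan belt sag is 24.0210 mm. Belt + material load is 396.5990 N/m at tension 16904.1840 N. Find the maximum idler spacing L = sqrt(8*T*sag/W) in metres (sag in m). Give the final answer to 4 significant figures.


sag = 24.0210/1000 = 0.024021 m
L = sqrt(8 * 16904.1840 * 0.024021 / 396.5990)
L = 2.862 m


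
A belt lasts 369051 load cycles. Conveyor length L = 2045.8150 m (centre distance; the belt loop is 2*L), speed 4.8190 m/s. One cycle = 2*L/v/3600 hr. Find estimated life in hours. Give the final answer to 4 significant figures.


cycle_time = 2 * 2045.8150 / 4.8190 / 3600 = 0.235851 hr
life = 369051 * 0.235851 = 87040 hours


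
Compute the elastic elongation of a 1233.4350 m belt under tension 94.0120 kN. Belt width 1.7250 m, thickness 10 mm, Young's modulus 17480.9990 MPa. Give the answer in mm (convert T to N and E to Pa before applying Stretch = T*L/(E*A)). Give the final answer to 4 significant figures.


A = 1.7250 * 0.01 = 0.01725 m^2
Stretch = 94.0120*1000 * 1233.4350 / (17480.9990e6 * 0.01725) * 1000
Stretch = 384.5 mm


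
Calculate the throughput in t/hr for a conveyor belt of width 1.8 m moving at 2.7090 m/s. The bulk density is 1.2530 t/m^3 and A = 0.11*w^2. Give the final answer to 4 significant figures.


A = 0.11 * 1.8^2 = 0.3564 m^2
C = 0.3564 * 2.7090 * 1.2530 * 3600
C = 4355 t/hr


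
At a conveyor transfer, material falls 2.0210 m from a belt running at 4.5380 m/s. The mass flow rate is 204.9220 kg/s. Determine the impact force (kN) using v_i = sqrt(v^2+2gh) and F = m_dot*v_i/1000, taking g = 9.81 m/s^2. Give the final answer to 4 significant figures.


v_i = sqrt(4.5380^2 + 2*9.81*2.0210) = 7.7618 m/s
F = 204.9220 * 7.7618 / 1000
F = 1.591 kN


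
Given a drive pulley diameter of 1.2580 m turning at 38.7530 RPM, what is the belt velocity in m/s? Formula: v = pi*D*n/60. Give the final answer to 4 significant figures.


v = pi * 1.2580 * 38.7530 / 60
v = 2.553 m/s


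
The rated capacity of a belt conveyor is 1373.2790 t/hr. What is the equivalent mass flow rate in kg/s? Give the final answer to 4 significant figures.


m_dot = 1373.2790 * 1000 / 3600
m_dot = 381.5 kg/s


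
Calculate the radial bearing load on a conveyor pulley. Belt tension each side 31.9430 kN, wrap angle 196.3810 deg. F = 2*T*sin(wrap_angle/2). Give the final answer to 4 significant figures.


F = 2 * 31.9430 * sin(196.3810/2 deg)
F = 63.23 kN


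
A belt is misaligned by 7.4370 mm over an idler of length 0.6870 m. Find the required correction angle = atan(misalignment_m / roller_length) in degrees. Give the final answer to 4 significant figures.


misalign_m = 7.4370 / 1000 = 0.007437 m
angle = atan(0.007437 / 0.6870)
angle = 0.6202 deg


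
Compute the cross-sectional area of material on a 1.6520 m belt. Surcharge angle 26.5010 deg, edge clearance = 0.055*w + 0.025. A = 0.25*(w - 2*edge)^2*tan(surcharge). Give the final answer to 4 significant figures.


edge = 0.055*1.6520 + 0.025 = 0.11586 m
ew = 1.6520 - 2*0.11586 = 1.42028 m
A = 0.25 * 1.42028^2 * tan(26.5010 deg)
A = 0.2514 m^2


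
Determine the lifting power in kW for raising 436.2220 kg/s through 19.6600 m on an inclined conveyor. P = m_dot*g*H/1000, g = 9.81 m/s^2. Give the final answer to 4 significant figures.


P = 436.2220 * 9.81 * 19.6600 / 1000
P = 84.13 kW


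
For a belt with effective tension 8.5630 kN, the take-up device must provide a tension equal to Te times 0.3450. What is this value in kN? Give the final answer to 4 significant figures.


T_tu = 8.5630 * 0.3450
T_tu = 2.954 kN


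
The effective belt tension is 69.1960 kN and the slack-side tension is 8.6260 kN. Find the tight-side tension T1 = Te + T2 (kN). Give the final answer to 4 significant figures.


T1 = Te + T2 = 69.1960 + 8.6260
T1 = 77.82 kN


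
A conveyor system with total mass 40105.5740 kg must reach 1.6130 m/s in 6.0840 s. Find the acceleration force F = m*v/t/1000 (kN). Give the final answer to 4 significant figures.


F = 40105.5740 * 1.6130 / 6.0840 / 1000
F = 10.63 kN


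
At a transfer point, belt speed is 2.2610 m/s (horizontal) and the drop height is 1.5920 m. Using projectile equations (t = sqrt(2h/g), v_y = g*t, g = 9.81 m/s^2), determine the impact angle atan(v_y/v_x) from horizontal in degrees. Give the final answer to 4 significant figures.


t = sqrt(2*1.5920/9.81) = 0.569708 s
v_y = 9.81 * 0.569708 = 5.58884 m/s
angle = atan(5.58884 / 2.2610) = 67.97 deg


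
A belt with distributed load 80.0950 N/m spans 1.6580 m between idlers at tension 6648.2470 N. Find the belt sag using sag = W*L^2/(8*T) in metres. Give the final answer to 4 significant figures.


sag = 80.0950 * 1.6580^2 / (8 * 6648.2470)
sag = 0.004140 m


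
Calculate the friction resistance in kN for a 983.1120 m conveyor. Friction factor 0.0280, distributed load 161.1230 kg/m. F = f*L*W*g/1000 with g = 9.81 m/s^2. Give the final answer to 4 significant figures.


F = 0.0280 * 983.1120 * 161.1230 * 9.81 / 1000
F = 43.51 kN


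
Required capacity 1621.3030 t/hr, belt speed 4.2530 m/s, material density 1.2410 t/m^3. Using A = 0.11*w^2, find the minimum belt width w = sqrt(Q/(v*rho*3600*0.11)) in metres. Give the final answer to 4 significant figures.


A_req = 1621.3030 / (4.2530 * 1.2410 * 3600) = 0.0853286 m^2
w = sqrt(0.0853286 / 0.11)
w = 0.8807 m


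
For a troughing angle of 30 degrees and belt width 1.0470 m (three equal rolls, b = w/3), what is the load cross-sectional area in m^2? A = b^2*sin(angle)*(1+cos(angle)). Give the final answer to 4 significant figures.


b = 1.0470/3 = 0.349 m
A = 0.349^2 * sin(30 deg) * (1 + cos(30 deg))
A = 0.1136 m^2


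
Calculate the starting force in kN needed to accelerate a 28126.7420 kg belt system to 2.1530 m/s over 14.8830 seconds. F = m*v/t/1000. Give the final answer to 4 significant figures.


F = 28126.7420 * 2.1530 / 14.8830 / 1000
F = 4.069 kN


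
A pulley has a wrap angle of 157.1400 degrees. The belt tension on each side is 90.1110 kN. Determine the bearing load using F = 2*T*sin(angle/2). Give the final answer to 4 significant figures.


F = 2 * 90.1110 * sin(157.1400/2 deg)
F = 176.6 kN


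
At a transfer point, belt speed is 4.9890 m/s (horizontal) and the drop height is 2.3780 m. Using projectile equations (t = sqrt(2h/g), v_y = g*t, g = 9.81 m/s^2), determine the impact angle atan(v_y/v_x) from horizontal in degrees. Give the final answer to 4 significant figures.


t = sqrt(2*2.3780/9.81) = 0.696284 s
v_y = 9.81 * 0.696284 = 6.83055 m/s
angle = atan(6.83055 / 4.9890) = 53.86 deg


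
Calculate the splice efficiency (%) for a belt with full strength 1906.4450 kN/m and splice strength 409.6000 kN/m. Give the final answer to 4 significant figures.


Eff = 409.6000 / 1906.4450 * 100
Eff = 21.49 %


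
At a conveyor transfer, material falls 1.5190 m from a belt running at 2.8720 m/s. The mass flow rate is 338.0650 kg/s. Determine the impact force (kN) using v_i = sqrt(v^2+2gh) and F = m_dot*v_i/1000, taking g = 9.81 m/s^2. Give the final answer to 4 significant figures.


v_i = sqrt(2.8720^2 + 2*9.81*1.5190) = 6.16856 m/s
F = 338.0650 * 6.16856 / 1000
F = 2.085 kN


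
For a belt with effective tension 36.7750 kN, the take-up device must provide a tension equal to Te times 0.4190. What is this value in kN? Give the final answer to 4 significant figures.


T_tu = 36.7750 * 0.4190
T_tu = 15.41 kN


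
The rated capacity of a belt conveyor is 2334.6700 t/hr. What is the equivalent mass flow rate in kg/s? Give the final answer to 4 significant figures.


m_dot = 2334.6700 * 1000 / 3600
m_dot = 648.5 kg/s


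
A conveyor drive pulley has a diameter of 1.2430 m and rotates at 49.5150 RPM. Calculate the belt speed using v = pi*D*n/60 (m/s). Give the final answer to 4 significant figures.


v = pi * 1.2430 * 49.5150 / 60
v = 3.223 m/s
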